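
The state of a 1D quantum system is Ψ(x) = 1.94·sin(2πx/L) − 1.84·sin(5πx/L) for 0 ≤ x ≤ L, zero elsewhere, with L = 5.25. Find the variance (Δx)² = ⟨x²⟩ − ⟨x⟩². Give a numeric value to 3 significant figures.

Compute ⟨x⟩ and ⟨x²⟩ separately, then (Δx)² = ⟨x²⟩ − ⟨x⟩².
On 0 ≤ x ≤ L (j ≠ l): ∫sin²(jπx/L) dx = L/2, ∫sin(jπx/L)·sin(lπx/L) dx = 0; diagonal moments ∫x·sin²(jπx/L) dx = L²/4, ∫x²·sin²(jπx/L) dx = L³·(1/6 − 1/(4j²π²)); cross terms ∫x·sin(jπx/L)·sin(lπx/L) dx = 0 for j + l even and −4jlL²/(π²(j² − l²)²) for j + l odd, ∫x²·sin(jπx/L)·sin(lπx/L) dx = (−1)^(j+l)·4jlL³/(π²(j² − l²)²); higher powers the same way via product-to-sum and parts.
Normalization: ∫|Ψ|² dx = 18.767.
⟨x⟩ = 2.7214 and ⟨x²⟩ = 9.4832.
(Δx)² = 9.4832 − (2.7214)² = 2.0774.

2.08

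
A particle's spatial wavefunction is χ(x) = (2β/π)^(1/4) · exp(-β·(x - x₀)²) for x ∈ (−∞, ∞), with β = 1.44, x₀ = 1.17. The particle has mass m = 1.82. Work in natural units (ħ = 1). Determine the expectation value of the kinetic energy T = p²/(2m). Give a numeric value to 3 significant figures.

0.396

T = −(ħ²/2m) d²/dx², so ⟨T⟩ = −(ħ²/2m) ∫ χ*·χ'' dx; with m = 1.82.
Gaussian moments (u = x − x₀): ∫u^(2j)·e^(−2βu²) du = (2j−1)!!/(4β)^j · √(π/(2β)), odd powers integrate to 0; here √(π/(2β)) = 1.0444. Derivatives: d/dx e^(−βu²) = −2βu·e^(−βu²), d²/dx² e^(−βu²) = (4β²u² − 2β)·e^(−βu²).
⟨T⟩ = 0.39560.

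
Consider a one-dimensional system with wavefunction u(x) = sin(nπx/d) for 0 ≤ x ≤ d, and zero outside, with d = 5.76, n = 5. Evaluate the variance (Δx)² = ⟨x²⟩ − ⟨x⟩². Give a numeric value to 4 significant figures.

Compute ⟨x⟩ and ⟨x²⟩ separately, then (Δx)² = ⟨x²⟩ − ⟨x⟩².
With sin²θ = (1 − cos2θ)/2 on 0 ≤ x ≤ d: ∫sin²(nπx/d) dx = d/2, ∫x·sin²(nπx/d) dx = d²/4, ∫x²·sin²(nπx/d) dx = d³·(1/6 − 1/(4n²π²)); higher powers xᵏ the same way, integrating xᵏ·cos(2nπx/d) by parts.
Normalization: ∫|u|² dx = 2.8800.
⟨x⟩ = 2.8800 and ⟨x²⟩ = 10.992.
(Δx)² = 10.992 − (2.8800)² = 2.6976.

2.698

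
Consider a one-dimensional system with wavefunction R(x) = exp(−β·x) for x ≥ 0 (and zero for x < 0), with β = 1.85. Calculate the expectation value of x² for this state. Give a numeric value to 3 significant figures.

⟨x²⟩ = ∫ x²·|R|² dx / ∫|R|² dx (integrals over the domain).
Every integrand reduces to terms xʲ·e^(−2βx) on [0, ∞); use ∫₀^∞ xʲ·e^(−2βx) dx = j!/(2β)^(j+1).
State is unnormalized: ∫|R|² dx = 0.27027, and ∫R*·x²·R dx = 0.039484, so ⟨x²⟩ = 0.039484 / 0.27027.
⟨x²⟩ = 0.14609.

0.146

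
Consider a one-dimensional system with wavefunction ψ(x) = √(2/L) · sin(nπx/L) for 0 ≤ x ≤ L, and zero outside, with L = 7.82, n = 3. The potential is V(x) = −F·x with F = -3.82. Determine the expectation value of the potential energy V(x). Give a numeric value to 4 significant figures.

⟨V⟩ = ∫ V(x)·|ψ|² dx.
With sin²θ = (1 − cos2θ)/2 on 0 ≤ x ≤ L: ∫sin²(nπx/L) dx = L/2, ∫x·sin²(nπx/L) dx = L²/4, ∫x²·sin²(nπx/L) dx = L³·(1/6 − 1/(4n²π²)); higher powers xᵏ the same way, integrating xᵏ·cos(2nπx/L) by parts.
⟨V⟩ = 14.936.

14.94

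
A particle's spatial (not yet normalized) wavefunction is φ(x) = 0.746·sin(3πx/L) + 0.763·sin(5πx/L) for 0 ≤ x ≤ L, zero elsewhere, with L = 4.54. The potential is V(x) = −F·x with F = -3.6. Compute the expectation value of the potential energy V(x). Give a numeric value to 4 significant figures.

⟨V⟩ = ∫ V(x)·|φ|² dx / ∫|φ|² dx.
On 0 ≤ x ≤ L (j ≠ l): ∫sin²(jπx/L) dx = L/2, ∫sin(jπx/L)·sin(lπx/L) dx = 0; diagonal moments ∫x·sin²(jπx/L) dx = L²/4, ∫x²·sin²(jπx/L) dx = L³·(1/6 − 1/(4j²π²)); cross terms ∫x·sin(jπx/L)·sin(lπx/L) dx = 0 for j + l even and −4jlL²/(π²(j² − l²)²) for j + l odd, ∫x²·sin(jπx/L)·sin(lπx/L) dx = (−1)^(j+l)·4jlL³/(π²(j² − l²)²); higher powers the same way via product-to-sum and parts.
State is unnormalized: ∫|φ|² dx = 2.5848, and ∫φ*·V(x)·φ dx = 21.123, so ⟨V⟩ = 21.123 / 2.5848.
⟨V⟩ = 8.1720.

8.172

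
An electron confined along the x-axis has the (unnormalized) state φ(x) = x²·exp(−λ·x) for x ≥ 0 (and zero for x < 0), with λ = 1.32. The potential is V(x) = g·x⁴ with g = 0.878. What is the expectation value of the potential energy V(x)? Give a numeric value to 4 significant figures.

⟨V⟩ = ∫ V(x)·|φ|² dx / ∫|φ|² dx.
Every integrand reduces to terms xʲ·e^(−2λx) on [0, ∞); use ∫₀^∞ xʲ·e^(−2λx) dx = j!/(2λ)^(j+1).
State is unnormalized: ∫|φ|² dx = 0.18715, and ∫φ*·V(x)·φ dx = 5.6830, so ⟨V⟩ = 5.6830 / 0.18715.
⟨V⟩ = 30.366.

30.37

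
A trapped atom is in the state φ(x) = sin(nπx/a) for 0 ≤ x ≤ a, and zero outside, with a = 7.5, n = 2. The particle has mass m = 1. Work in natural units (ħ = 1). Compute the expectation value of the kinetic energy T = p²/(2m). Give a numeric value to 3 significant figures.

0.351

T = −(ħ²/2m) d²/dx², so ⟨T⟩ = −(ħ²/2m) ∫ φ*·φ'' dx / ∫|φ|² dx; with m = 1.
d/dx sin(nπx/a) = (nπ/a)·cos(nπx/a) and d²/dx² sin(nπx/a) = −(nπ/a)²·sin(nπx/a); on 0 ≤ x ≤ a, ∫sin²(nπx/a) dx = a/2 and ∫sin(nπx/a)·cos(nπx/a) dx = 0.
State is unnormalized: ∫|φ|² dx = 3.7500, and ∫φ*·(−ħ²/2m · φ'') dx = 1.3159, so ⟨T⟩ = 1.3159 / 3.7500.
⟨T⟩ = 0.35092.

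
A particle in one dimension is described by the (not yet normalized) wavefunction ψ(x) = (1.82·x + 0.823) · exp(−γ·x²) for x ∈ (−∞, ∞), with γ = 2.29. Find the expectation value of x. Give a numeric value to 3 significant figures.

⟨x⟩ = ∫ x·|ψ|² dx / ∫|ψ|² dx (integrals over the domain).
Expand each integrand as polynomial × e^(−2γx²) and use ∫x^(2j)·e^(−2γx²) dx = (2j−1)!!/(4γ)^j · √(π/(2γ)), odd powers → 0; here √(π/(2γ)) = 0.82821.
State is unnormalized: ∫|ψ|² dx = 0.86047, and ∫ψ*·x·ψ dx = 0.27086, so ⟨x⟩ = 0.27086 / 0.86047.
⟨x⟩ = 0.31478.

0.315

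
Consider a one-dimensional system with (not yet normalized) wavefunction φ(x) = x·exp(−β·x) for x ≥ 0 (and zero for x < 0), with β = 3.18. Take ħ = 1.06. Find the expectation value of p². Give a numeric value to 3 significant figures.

p² φ = −ħ² d²φ/dx²; ⟨p²⟩ = −ħ² ∫ φ*·φ'' dx / ∫|φ|² dx.
Differentiate x·exp(−β·x) with the product rule; every integrand then reduces to terms xʲ·e^(−2βx) on [0, ∞), with ∫₀^∞ xʲ·e^(−2βx) dx = j!/(2β)^(j+1).
State is unnormalized: ∫|φ|² dx = 0.0077743, and ∫φ*·(−ħ² φ'') dx = 0.088333, so ⟨p²⟩ = 0.088333 / 0.0077743.
⟨p²⟩ = 11.362.

11.4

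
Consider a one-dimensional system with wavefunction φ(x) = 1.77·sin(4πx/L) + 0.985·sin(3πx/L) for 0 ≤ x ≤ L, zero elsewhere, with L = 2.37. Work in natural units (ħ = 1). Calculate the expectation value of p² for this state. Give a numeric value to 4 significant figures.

p² φ = −ħ² d²φ/dx²; ⟨p²⟩ = −ħ² ∫ φ*·φ'' dx / ∫|φ|² dx.
d²/dx² sin(jπx/L) = −(jπ/L)²·sin(jπx/L); on 0 ≤ x ≤ L, ∫sin²(jπx/L) dx = L/2 and ∫sin(jπx/L)·sin(lπx/L) dx = 0 for j ≠ l, so only diagonal terms survive in ∫|φ|² and ∫φ·φ″; ∫φ·φ′ dx = [φ²/2] between the walls = 0.
State is unnormalized: ∫|φ|² dx = 4.8622, and ∫φ*·(−ħ² φ'') dx = 122.55, so ⟨p²⟩ = 122.55 / 4.8622.
⟨p²⟩ = 25.206.

25.21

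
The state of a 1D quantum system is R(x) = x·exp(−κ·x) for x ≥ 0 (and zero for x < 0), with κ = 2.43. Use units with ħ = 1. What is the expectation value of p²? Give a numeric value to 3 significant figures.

p² R = −ħ² d²R/dx²; ⟨p²⟩ = −ħ² ∫ R*·R'' dx / ∫|R|² dx.
Differentiate x·exp(−κ·x) with the product rule; every integrand then reduces to terms xʲ·e^(−2κx) on [0, ∞), with ∫₀^∞ xʲ·e^(−2κx) dx = j!/(2κ)^(j+1).
State is unnormalized: ∫|R|² dx = 0.017423, and ∫R*·(−ħ² R'') dx = 0.10288, so ⟨p²⟩ = 0.10288 / 0.017423.
⟨p²⟩ = 5.9049.

5.90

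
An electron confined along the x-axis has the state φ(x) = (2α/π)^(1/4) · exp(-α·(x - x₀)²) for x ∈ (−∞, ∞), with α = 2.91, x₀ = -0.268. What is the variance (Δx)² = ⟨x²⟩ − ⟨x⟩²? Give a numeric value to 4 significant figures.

Compute ⟨x⟩ and ⟨x²⟩ separately, then (Δx)² = ⟨x²⟩ − ⟨x⟩².
Gaussian moments (u = x − x₀): ∫u^(2j)·e^(−2αu²) du = (2j−1)!!/(4α)^j · √(π/(2α)), odd powers integrate to 0; here √(π/(2α)) = 0.73471.
⟨x⟩ = -0.26800 and ⟨x²⟩ = 0.15773.
(Δx)² = 0.15773 − (-0.26800)² = 0.085911.

0.08591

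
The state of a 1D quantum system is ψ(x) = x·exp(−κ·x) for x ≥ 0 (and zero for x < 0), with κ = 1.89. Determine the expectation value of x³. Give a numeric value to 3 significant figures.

⟨x³⟩ = ∫ x³·|ψ|² dx / ∫|ψ|² dx (integrals over the domain).
Every integrand reduces to terms xʲ·e^(−2κx) on [0, ∞); use ∫₀^∞ xʲ·e^(−2κx) dx = j!/(2κ)^(j+1).
State is unnormalized: ∫|ψ|² dx = 0.037030, and ∫ψ*·x³·ψ dx = 0.041137, so ⟨x³⟩ = 0.041137 / 0.037030.
⟨x³⟩ = 1.1109.

1.11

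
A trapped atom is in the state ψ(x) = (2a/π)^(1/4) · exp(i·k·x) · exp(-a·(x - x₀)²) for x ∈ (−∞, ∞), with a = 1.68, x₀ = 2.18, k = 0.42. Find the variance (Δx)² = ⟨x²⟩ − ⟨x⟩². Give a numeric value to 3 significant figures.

0.149

Compute ⟨x⟩ and ⟨x²⟩ separately, then (Δx)² = ⟨x²⟩ − ⟨x⟩².
Gaussian moments (u = x − x₀): ∫u^(2j)·e^(−2au²) du = (2j−1)!!/(4a)^j · √(π/(2a)), odd powers integrate to 0; here √(π/(2a)) = 0.96695.
⟨x⟩ = 2.1800 and ⟨x²⟩ = 4.9012.
(Δx)² = 4.9012 − (2.1800)² = 0.14881.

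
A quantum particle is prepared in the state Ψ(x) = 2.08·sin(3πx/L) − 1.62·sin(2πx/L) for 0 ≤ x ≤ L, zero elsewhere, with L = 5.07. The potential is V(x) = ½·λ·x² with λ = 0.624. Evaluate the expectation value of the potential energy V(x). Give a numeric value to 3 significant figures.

4.12

⟨V⟩ = ∫ V(x)·|Ψ|² dx / ∫|Ψ|² dx.
On 0 ≤ x ≤ L (j ≠ l): ∫sin²(jπx/L) dx = L/2, ∫sin(jπx/L)·sin(lπx/L) dx = 0; diagonal moments ∫x·sin²(jπx/L) dx = L²/4, ∫x²·sin²(jπx/L) dx = L³·(1/6 − 1/(4j²π²)); cross terms ∫x·sin(jπx/L)·sin(lπx/L) dx = 0 for j + l even and −4jlL²/(π²(j² − l²)²) for j + l odd, ∫x²·sin(jπx/L)·sin(lπx/L) dx = (−1)^(j+l)·4jlL³/(π²(j² − l²)²); higher powers the same way via product-to-sum and parts.
State is unnormalized: ∫|Ψ|² dx = 17.620, and ∫Ψ*·V(x)·Ψ dx = 72.587, so ⟨V⟩ = 72.587 / 17.620.
⟨V⟩ = 4.1195.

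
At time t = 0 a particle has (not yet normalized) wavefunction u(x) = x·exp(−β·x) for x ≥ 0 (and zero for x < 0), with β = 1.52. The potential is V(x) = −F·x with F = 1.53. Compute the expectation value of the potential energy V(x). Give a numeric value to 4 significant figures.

-1.510

⟨V⟩ = ∫ V(x)·|u|² dx / ∫|u|² dx.
Every integrand reduces to terms xʲ·e^(−2βx) on [0, ∞); use ∫₀^∞ xʲ·e^(−2βx) dx = j!/(2β)^(j+1).
State is unnormalized: ∫|u|² dx = 0.071188, and ∫u*·V(x)·u dx = -0.10749, so ⟨V⟩ = -0.10749 / 0.071188.
⟨V⟩ = -1.5099.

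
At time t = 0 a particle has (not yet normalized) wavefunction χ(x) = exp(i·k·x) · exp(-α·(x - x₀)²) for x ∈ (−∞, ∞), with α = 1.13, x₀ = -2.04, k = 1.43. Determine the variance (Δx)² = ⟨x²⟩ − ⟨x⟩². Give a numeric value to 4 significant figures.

Compute ⟨x⟩ and ⟨x²⟩ separately, then (Δx)² = ⟨x²⟩ − ⟨x⟩².
Gaussian moments (u = x − x₀): ∫u^(2j)·e^(−2αu²) du = (2j−1)!!/(4α)^j · √(π/(2α)), odd powers integrate to 0; here √(π/(2α)) = 1.1790.
Normalization: ∫|χ|² dx = 1.1790.
⟨x⟩ = -2.0400 and ⟨x²⟩ = 4.3828.
(Δx)² = 4.3828 − (-2.0400)² = 0.22124.

0.2212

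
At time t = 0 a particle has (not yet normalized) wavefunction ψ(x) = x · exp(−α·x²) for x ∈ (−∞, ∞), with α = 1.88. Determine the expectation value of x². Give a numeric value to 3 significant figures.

⟨x²⟩ = ∫ x²·|ψ|² dx / ∫|ψ|² dx (integrals over the domain).
Expand each integrand as polynomial × e^(−2αx²) and use ∫x^(2j)·e^(−2αx²) dx = (2j−1)!!/(4α)^j · √(π/(2α)), odd powers → 0; here √(π/(2α)) = 0.91407.
State is unnormalized: ∫|ψ|² dx = 0.12155, and ∫ψ*·x²·ψ dx = 0.048492, so ⟨x²⟩ = 0.048492 / 0.12155.
⟨x²⟩ = 0.39894.

0.399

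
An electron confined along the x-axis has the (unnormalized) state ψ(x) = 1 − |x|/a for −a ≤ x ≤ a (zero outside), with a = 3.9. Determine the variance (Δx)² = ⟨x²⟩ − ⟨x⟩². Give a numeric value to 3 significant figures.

1.52

Compute ⟨x⟩ and ⟨x²⟩ separately, then (Δx)² = ⟨x²⟩ − ⟨x⟩².
ψ is even, so ∫ over [−a, a] = 2∫₀ᵃ with ψ = 1 − x/a there: ∫₀ᵃ (1 − x/a)² dx = a/3, ∫₀ᵃ x²(1 − x/a)² dx = a³/30, ∫₀ᵃ x⁴(1 − x/a)² dx = a⁵/105.
Normalization: ∫|ψ|² dx = 2.6000.
⟨x⟩ = 0.0000 and ⟨x²⟩ = 1.5210.
(Δx)² = 1.5210 − (0.0000)² = 1.5210.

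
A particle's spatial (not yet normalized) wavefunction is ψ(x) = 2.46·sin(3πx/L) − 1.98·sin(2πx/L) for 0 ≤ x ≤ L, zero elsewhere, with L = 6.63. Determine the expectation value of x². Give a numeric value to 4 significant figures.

22.64

⟨x²⟩ = ∫ x²·|ψ|² dx / ∫|ψ|² dx (integrals over the domain).
On 0 ≤ x ≤ L (j ≠ l): ∫sin²(jπx/L) dx = L/2, ∫sin(jπx/L)·sin(lπx/L) dx = 0; diagonal moments ∫x·sin²(jπx/L) dx = L²/4, ∫x²·sin²(jπx/L) dx = L³·(1/6 − 1/(4j²π²)); cross terms ∫x·sin(jπx/L)·sin(lπx/L) dx = 0 for j + l even and −4jlL²/(π²(j² − l²)²) for j + l odd, ∫x²·sin(jπx/L)·sin(lπx/L) dx = (−1)^(j+l)·4jlL³/(π²(j² − l²)²); higher powers the same way via product-to-sum and parts.
State is unnormalized: ∫|ψ|² dx = 33.057, and ∫ψ*·x²·ψ dx = 748.31, so ⟨x²⟩ = 748.31 / 33.057.
⟨x²⟩ = 22.637.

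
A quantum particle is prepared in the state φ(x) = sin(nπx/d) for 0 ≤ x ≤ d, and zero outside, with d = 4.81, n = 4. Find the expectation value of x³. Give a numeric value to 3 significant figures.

⟨x³⟩ = ∫ x³·|φ|² dx / ∫|φ|² dx (integrals over the domain).
With sin²θ = (1 − cos2θ)/2 on 0 ≤ x ≤ d: ∫sin²(nπx/d) dx = d/2, ∫x·sin²(nπx/d) dx = d²/4, ∫x²·sin²(nπx/d) dx = d³·(1/6 − 1/(4n²π²)); higher powers xᵏ the same way, integrating xᵏ·cos(2nπx/d) by parts.
State is unnormalized: ∫|φ|² dx = 2.4050, and ∫φ*·x³·φ dx = 65.639, so ⟨x³⟩ = 65.639 / 2.4050.
⟨x³⟩ = 27.293.

27.3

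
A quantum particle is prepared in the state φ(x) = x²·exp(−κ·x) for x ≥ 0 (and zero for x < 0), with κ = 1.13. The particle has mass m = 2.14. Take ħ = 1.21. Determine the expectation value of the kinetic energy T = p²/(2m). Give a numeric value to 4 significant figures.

0.1456

T = −(ħ²/2m) d²/dx², so ⟨T⟩ = −(ħ²/2m) ∫ φ*·φ'' dx / ∫|φ|² dx; with m = 2.14.
Differentiate x²·exp(−κ·x) with the product rule; every integrand then reduces to terms xʲ·e^(−2κx) on [0, ∞), with ∫₀^∞ xʲ·e^(−2κx) dx = j!/(2κ)^(j+1).
State is unnormalized: ∫|φ|² dx = 0.40707, and ∫φ*·(−ħ²/2m · φ'') dx = 0.059270, so ⟨T⟩ = 0.059270 / 0.40707.
⟨T⟩ = 0.14560.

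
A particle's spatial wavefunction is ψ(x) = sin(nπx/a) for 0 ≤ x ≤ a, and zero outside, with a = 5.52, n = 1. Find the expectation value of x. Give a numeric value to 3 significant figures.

2.76

⟨x⟩ = ∫ x·|ψ|² dx / ∫|ψ|² dx (integrals over the domain).
With sin²θ = (1 − cos2θ)/2 on 0 ≤ x ≤ a: ∫sin²(nπx/a) dx = a/2, ∫x·sin²(nπx/a) dx = a²/4, ∫x²·sin²(nπx/a) dx = a³·(1/6 − 1/(4n²π²)); higher powers xᵏ the same way, integrating xᵏ·cos(2nπx/a) by parts.
State is unnormalized: ∫|ψ|² dx = 2.7600, and ∫ψ*·x·ψ dx = 7.6176, so ⟨x⟩ = 7.6176 / 2.7600.
⟨x⟩ = 2.7600.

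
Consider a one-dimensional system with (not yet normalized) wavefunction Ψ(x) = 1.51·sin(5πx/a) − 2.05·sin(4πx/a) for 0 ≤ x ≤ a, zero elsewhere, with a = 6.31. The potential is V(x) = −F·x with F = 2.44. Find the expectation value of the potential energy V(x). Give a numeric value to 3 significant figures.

-10.6

⟨V⟩ = ∫ V(x)·|Ψ|² dx / ∫|Ψ|² dx.
On 0 ≤ x ≤ a (j ≠ l): ∫sin²(jπx/a) dx = a/2, ∫sin(jπx/a)·sin(lπx/a) dx = 0; diagonal moments ∫x·sin²(jπx/a) dx = a²/4, ∫x²·sin²(jπx/a) dx = a³·(1/6 − 1/(4j²π²)); cross terms ∫x·sin(jπx/a)·sin(lπx/a) dx = 0 for j + l even and −4jla²/(π²(j² − l²)²) for j + l odd, ∫x²·sin(jπx/a)·sin(lπx/a) dx = (−1)^(j+l)·4jla³/(π²(j² − l²)²); higher powers the same way via product-to-sum and parts.
State is unnormalized: ∫|Ψ|² dx = 20.453, and ∫Ψ*·V(x)·Ψ dx = -217.64, so ⟨V⟩ = -217.64 / 20.453.
⟨V⟩ = -10.641.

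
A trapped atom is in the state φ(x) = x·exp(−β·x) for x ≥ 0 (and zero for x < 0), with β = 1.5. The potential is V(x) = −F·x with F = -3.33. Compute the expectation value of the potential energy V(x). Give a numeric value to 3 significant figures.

⟨V⟩ = ∫ V(x)·|φ|² dx / ∫|φ|² dx.
Every integrand reduces to terms xʲ·e^(−2βx) on [0, ∞); use ∫₀^∞ xʲ·e^(−2βx) dx = j!/(2β)^(j+1).
State is unnormalized: ∫|φ|² dx = 0.074074, and ∫φ*·V(x)·φ dx = 0.24667, so ⟨V⟩ = 0.24667 / 0.074074.
⟨V⟩ = 3.3300.

3.33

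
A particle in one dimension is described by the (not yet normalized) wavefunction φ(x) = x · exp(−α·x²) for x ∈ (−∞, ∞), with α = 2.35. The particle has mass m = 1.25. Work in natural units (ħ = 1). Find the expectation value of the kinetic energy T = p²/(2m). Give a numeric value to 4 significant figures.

2.820

T = −(ħ²/2m) d²/dx², so ⟨T⟩ = −(ħ²/2m) ∫ φ*·φ'' dx / ∫|φ|² dx; with m = 1.25.
Expand each integrand as polynomial × e^(−2αx²) and use ∫x^(2j)·e^(−2αx²) dx = (2j−1)!!/(4α)^j · √(π/(2α)), odd powers → 0; here √(π/(2α)) = 0.81757. Differentiate with the product rule, d/dx e^(−αx²) = −2αx·e^(−αx²).
State is unnormalized: ∫|φ|² dx = 0.086976, and ∫φ*·(−ħ²/2m · φ'') dx = 0.24527, so ⟨T⟩ = 0.24527 / 0.086976.
⟨T⟩ = 2.8200.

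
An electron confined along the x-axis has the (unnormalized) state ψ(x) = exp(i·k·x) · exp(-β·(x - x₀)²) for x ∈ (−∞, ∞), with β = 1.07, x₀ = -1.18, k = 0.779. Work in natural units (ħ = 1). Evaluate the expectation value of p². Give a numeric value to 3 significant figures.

p² ψ = −ħ² d²ψ/dx²; ⟨p²⟩ = −ħ² ∫ ψ*·ψ'' dx / ∫|ψ|² dx.
Gaussian moments (u = x − x₀): ∫u^(2j)·e^(−2βu²) du = (2j−1)!!/(4β)^j · √(π/(2β)), odd powers integrate to 0; here √(π/(2β)) = 1.2116. Derivatives: ψ′ = (ik − 2βu)·ψ, ψ″ = ((ik − 2βu)² − 2β)·ψ; the odd-in-u pieces drop out.
State is unnormalized: ∫|ψ|² dx = 1.2116, and ∫ψ*·(−ħ² ψ'') dx = 2.0317, so ⟨p²⟩ = 2.0317 / 1.2116.
⟨p²⟩ = 1.6768.

1.68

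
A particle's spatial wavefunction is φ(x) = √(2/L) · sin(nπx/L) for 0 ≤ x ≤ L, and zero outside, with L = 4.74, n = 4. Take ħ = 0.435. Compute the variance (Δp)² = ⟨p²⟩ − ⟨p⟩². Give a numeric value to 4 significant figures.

1.330

Compute ⟨p⟩ and ⟨p²⟩ separately; (Δp)² = ⟨p²⟩ − ⟨p⟩².
d/dx sin(nπx/L) = (nπ/L)·cos(nπx/L) and d²/dx² sin(nπx/L) = −(nπ/L)²·sin(nπx/L); on 0 ≤ x ≤ L, ∫sin²(nπx/L) dx = L/2 and ∫sin(nπx/L)·cos(nπx/L) dx = 0.
⟨p⟩ = 0.0000 and ⟨p²⟩ = 1.3300.
(Δp)² = 1.3300 − (0.0000)² = 1.3300.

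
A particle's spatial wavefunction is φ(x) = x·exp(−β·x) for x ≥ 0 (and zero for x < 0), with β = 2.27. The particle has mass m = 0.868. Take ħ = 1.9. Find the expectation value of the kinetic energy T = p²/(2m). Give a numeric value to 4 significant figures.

10.72

T = −(ħ²/2m) d²/dx², so ⟨T⟩ = −(ħ²/2m) ∫ φ*·φ'' dx / ∫|φ|² dx; with m = 0.868.
Differentiate x·exp(−β·x) with the product rule; every integrand then reduces to terms xʲ·e^(−2βx) on [0, ∞), with ∫₀^∞ xʲ·e^(−2βx) dx = j!/(2β)^(j+1).
State is unnormalized: ∫|φ|² dx = 0.021373, and ∫φ*·(−ħ²/2m · φ'') dx = 0.22902, so ⟨T⟩ = 0.22902 / 0.021373.
⟨T⟩ = 10.715.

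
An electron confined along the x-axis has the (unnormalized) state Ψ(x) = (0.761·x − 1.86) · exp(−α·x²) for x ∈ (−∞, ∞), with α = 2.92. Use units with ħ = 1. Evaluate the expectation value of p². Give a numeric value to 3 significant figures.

3.00

p² Ψ = −ħ² d²Ψ/dx²; ⟨p²⟩ = −ħ² ∫ Ψ*·Ψ'' dx / ∫|Ψ|² dx.
Expand each integrand as polynomial × e^(−2αx²) and use ∫x^(2j)·e^(−2αx²) dx = (2j−1)!!/(4α)^j · √(π/(2α)), odd powers → 0; here √(π/(2α)) = 0.73345. Differentiate with the product rule, d/dx e^(−αx²) = −2αx·e^(−αx²).
State is unnormalized: ∫|Ψ|² dx = 2.5738, and ∫Ψ*·(−ħ² Ψ'') dx = 7.7279, so ⟨p²⟩ = 7.7279 / 2.5738.
⟨p²⟩ = 3.0025.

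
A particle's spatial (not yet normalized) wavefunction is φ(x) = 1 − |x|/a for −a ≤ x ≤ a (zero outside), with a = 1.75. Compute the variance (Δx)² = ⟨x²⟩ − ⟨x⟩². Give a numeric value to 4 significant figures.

0.3063

Compute ⟨x⟩ and ⟨x²⟩ separately, then (Δx)² = ⟨x²⟩ − ⟨x⟩².
φ is even, so ∫ over [−a, a] = 2∫₀ᵃ with φ = 1 − x/a there: ∫₀ᵃ (1 − x/a)² dx = a/3, ∫₀ᵃ x²(1 − x/a)² dx = a³/30, ∫₀ᵃ x⁴(1 − x/a)² dx = a⁵/105.
Normalization: ∫|φ|² dx = 1.1667.
⟨x⟩ = 0.0000 and ⟨x²⟩ = 0.30625.
(Δx)² = 0.30625 − (0.0000)² = 0.30625.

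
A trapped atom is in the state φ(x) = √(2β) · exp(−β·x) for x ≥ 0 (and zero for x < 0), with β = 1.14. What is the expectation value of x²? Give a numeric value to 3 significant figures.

⟨x²⟩ = ∫ x²·|φ|² dx (integrals over the domain).
Every integrand reduces to terms xʲ·e^(−2βx) on [0, ∞); use ∫₀^∞ xʲ·e^(−2βx) dx = j!/(2β)^(j+1).
⟨x²⟩ = 0.38473.

0.385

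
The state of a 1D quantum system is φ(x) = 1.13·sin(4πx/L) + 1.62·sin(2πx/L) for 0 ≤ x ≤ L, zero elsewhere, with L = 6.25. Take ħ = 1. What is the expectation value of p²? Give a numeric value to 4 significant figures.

2.003

p² φ = −ħ² d²φ/dx²; ⟨p²⟩ = −ħ² ∫ φ*·φ'' dx / ∫|φ|² dx.
d²/dx² sin(jπx/L) = −(jπ/L)²·sin(jπx/L); on 0 ≤ x ≤ L, ∫sin²(jπx/L) dx = L/2 and ∫sin(jπx/L)·sin(lπx/L) dx = 0 for j ≠ l, so only diagonal terms survive in ∫|φ|² and ∫φ·φ″; ∫φ·φ′ dx = [φ²/2] between the walls = 0.
State is unnormalized: ∫|φ|² dx = 12.192, and ∫φ*·(−ħ² φ'') dx = 24.420, so ⟨p²⟩ = 24.420 / 12.192.
⟨p²⟩ = 2.0030.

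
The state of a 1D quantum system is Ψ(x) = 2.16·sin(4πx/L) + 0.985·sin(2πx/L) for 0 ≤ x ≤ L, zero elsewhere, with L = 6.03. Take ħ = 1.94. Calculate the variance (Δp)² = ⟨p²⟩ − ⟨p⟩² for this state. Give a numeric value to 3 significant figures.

14.2

Compute ⟨p⟩ and ⟨p²⟩ separately; (Δp)² = ⟨p²⟩ − ⟨p⟩².
d²/dx² sin(jπx/L) = −(jπ/L)²·sin(jπx/L); on 0 ≤ x ≤ L, ∫sin²(jπx/L) dx = L/2 and ∫sin(jπx/L)·sin(lπx/L) dx = 0 for j ≠ l, so only diagonal terms survive in ∫|Ψ|² and ∫Ψ·Ψ″; ∫Ψ·Ψ′ dx = [Ψ²/2] between the walls = 0.
Normalization: ∫|Ψ|² dx = 16.992.
⟨p⟩ = 0.0000 and ⟨p²⟩ = 14.235.
(Δp)² = 14.235 − (0.0000)² = 14.235.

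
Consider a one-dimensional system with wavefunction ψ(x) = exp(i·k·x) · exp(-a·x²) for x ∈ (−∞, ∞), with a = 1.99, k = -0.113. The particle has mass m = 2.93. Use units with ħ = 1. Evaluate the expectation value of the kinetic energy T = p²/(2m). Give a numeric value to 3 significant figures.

0.342

T = −(ħ²/2m) d²/dx², so ⟨T⟩ = −(ħ²/2m) ∫ ψ*·ψ'' dx / ∫|ψ|² dx; with m = 2.93.
Gaussian moments: ∫x^(2j)·e^(−2ax²) dx = (2j−1)!!/(4a)^j · √(π/(2a)), odd powers integrate to 0; here √(π/(2a)) = 0.88845. Derivatives: ψ′ = (ik − 2ax)·ψ, ψ″ = ((ik − 2ax)² − 2a)·ψ; the odd-in-x pieces drop out.
State is unnormalized: ∫|ψ|² dx = 0.88845, and ∫ψ*·(−ħ²/2m · ψ'') dx = 0.30365, so ⟨T⟩ = 0.30365 / 0.88845.
⟨T⟩ = 0.34177.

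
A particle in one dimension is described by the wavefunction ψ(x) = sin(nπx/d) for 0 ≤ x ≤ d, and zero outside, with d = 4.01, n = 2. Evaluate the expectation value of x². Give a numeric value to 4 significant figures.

⟨x²⟩ = ∫ x²·|ψ|² dx / ∫|ψ|² dx (integrals over the domain).
With sin²θ = (1 − cos2θ)/2 on 0 ≤ x ≤ d: ∫sin²(nπx/d) dx = d/2, ∫x·sin²(nπx/d) dx = d²/4, ∫x²·sin²(nπx/d) dx = d³·(1/6 − 1/(4n²π²)); higher powers xᵏ the same way, integrating xᵏ·cos(2nπx/d) by parts.
State is unnormalized: ∫|ψ|² dx = 2.0050, and ∫ψ*·x²·ψ dx = 10.339, so ⟨x²⟩ = 10.339 / 2.0050.
⟨x²⟩ = 5.1564.

5.156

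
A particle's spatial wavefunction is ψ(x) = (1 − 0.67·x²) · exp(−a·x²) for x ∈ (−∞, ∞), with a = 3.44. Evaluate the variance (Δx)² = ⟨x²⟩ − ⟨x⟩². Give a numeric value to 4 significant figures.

0.05939

Compute ⟨x⟩ and ⟨x²⟩ separately, then (Δx)² = ⟨x²⟩ − ⟨x⟩².
Expand each integrand as polynomial × e^(−2ax²) and use ∫x^(2j)·e^(−2ax²) dx = (2j−1)!!/(4a)^j · √(π/(2a)), odd powers → 0; here √(π/(2a)) = 0.67574.
Normalization: ∫|ψ|² dx = 0.61474.
⟨x⟩ = 0.0000 and ⟨x²⟩ = 0.059388.
(Δx)² = 0.059388 − (0.0000)² = 0.059388.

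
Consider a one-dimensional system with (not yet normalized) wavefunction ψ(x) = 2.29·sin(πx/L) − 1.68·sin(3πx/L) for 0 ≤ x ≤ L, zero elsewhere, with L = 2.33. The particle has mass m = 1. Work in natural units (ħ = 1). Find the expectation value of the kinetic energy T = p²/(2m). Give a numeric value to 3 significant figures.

3.45

T = −(ħ²/2m) d²/dx², so ⟨T⟩ = −(ħ²/2m) ∫ ψ*·ψ'' dx / ∫|ψ|² dx; with m = 1.
d²/dx² sin(jπx/L) = −(jπ/L)²·sin(jπx/L); on 0 ≤ x ≤ L, ∫sin²(jπx/L) dx = L/2 and ∫sin(jπx/L)·sin(lπx/L) dx = 0 for j ≠ l, so only diagonal terms survive in ∫|ψ|² and ∫ψ·ψ″; ∫ψ·ψ′ dx = [ψ²/2] between the walls = 0.
State is unnormalized: ∫|ψ|² dx = 9.3975, and ∫ψ*·(−ħ²/2m · ψ'') dx = 32.453, so ⟨T⟩ = 32.453 / 9.3975.
⟨T⟩ = 3.4534.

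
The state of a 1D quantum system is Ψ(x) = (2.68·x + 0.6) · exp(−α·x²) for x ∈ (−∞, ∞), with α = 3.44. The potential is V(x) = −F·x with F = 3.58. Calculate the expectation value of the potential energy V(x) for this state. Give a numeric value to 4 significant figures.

-0.9487

⟨V⟩ = ∫ V(x)·|Ψ|² dx / ∫|Ψ|² dx.
Expand each integrand as polynomial × e^(−2αx²) and use ∫x^(2j)·e^(−2αx²) dx = (2j−1)!!/(4α)^j · √(π/(2α)), odd powers → 0; here √(π/(2α)) = 0.67574.
State is unnormalized: ∫|Ψ|² dx = 0.59599, and ∫Ψ*·V(x)·Ψ dx = -0.56541, so ⟨V⟩ = -0.56541 / 0.59599.
⟨V⟩ = -0.94869.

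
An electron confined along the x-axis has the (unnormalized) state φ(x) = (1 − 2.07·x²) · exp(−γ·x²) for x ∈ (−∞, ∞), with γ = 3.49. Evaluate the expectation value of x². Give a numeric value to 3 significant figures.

⟨x²⟩ = ∫ x²·|φ|² dx / ∫|φ|² dx (integrals over the domain).
Expand each integrand as polynomial × e^(−2γx²) and use ∫x^(2j)·e^(−2γx²) dx = (2j−1)!!/(4γ)^j · √(π/(2γ)), odd powers → 0; here √(π/(2γ)) = 0.67088.
State is unnormalized: ∫|φ|² dx = 0.51618, and ∫φ*·x²·φ dx = 0.021151, so ⟨x²⟩ = 0.021151 / 0.51618.
⟨x²⟩ = 0.040977.

0.0410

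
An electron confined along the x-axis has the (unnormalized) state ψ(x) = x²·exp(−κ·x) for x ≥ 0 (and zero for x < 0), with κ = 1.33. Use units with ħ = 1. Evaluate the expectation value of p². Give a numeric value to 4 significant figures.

p² ψ = −ħ² d²ψ/dx²; ⟨p²⟩ = −ħ² ∫ ψ*·ψ'' dx / ∫|ψ|² dx.
Differentiate x²·exp(−κ·x) with the product rule; every integrand then reduces to terms xʲ·e^(−2κx) on [0, ∞), with ∫₀^∞ xʲ·e^(−2κx) dx = j!/(2κ)^(j+1).
State is unnormalized: ∫|ψ|² dx = 0.18022, and ∫ψ*·(−ħ² ψ'') dx = 0.10626, so ⟨p²⟩ = 0.10626 / 0.18022.
⟨p²⟩ = 0.58963.

0.5896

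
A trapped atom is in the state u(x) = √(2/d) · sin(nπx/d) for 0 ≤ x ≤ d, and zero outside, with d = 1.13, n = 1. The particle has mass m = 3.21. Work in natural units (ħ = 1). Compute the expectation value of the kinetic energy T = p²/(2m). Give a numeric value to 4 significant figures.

T = −(ħ²/2m) d²/dx², so ⟨T⟩ = −(ħ²/2m) ∫ u*·u'' dx; with m = 3.21.
d/dx sin(nπx/d) = (nπ/d)·cos(nπx/d) and d²/dx² sin(nπx/d) = −(nπ/d)²·sin(nπx/d); on 0 ≤ x ≤ d, ∫sin²(nπx/d) dx = d/2 and ∫sin(nπx/d)·cos(nπx/d) dx = 0.
⟨T⟩ = 1.2039.

1.204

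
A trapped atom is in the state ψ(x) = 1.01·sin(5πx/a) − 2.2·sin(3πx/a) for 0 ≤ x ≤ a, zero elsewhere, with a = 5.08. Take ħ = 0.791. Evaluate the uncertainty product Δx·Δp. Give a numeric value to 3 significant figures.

Δx = √(⟨x²⟩−⟨x⟩²), Δp = √(⟨p²⟩−⟨p⟩²).
On 0 ≤ x ≤ a (j ≠ l): ∫sin²(jπx/a) dx = a/2, ∫sin(jπx/a)·sin(lπx/a) dx = 0; diagonal moments ∫x·sin²(jπx/a) dx = a²/4, ∫x²·sin²(jπx/a) dx = a³·(1/6 − 1/(4j²π²)); cross terms ∫x·sin(jπx/a)·sin(lπx/a) dx = 0 for j + l even and −4jla²/(π²(j² − l²)²) for j + l odd, ∫x²·sin(jπx/a)·sin(lπx/a) dx = (−1)^(j+l)·4jla³/(π²(j² − l²)²); higher powers the same way via product-to-sum and parts. d²/dx² sin(jπx/a) = −(jπ/a)²·sin(jπx/a); on 0 ≤ x ≤ a, ∫sin²(jπx/a) dx = a/2 and ∫sin(jπx/a)·sin(lπx/a) dx = 0 for j ≠ l, so only diagonal terms survive in ∫|ψ|² and ∫ψ·ψ″; ∫ψ·ψ′ dx = [ψ²/2] between the walls = 0.
Normalization: ∫|ψ|² dx = 14.885.
⟨x⟩ = 2.5400, ⟨x²⟩ = 7.5436 ⇒ Δx = 1.0450.
⟨p⟩ = 0.0000, ⟨p²⟩ = 2.8201 ⇒ Δp = 1.6793.
Δx·Δp = 1.7548.

1.75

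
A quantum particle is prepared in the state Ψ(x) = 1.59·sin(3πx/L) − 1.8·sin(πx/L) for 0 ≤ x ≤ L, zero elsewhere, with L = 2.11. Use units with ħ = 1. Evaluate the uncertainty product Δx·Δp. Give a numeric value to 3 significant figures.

0.809

Δx = √(⟨x²⟩−⟨x⟩²), Δp = √(⟨p²⟩−⟨p⟩²).
On 0 ≤ x ≤ L (j ≠ l): ∫sin²(jπx/L) dx = L/2, ∫sin(jπx/L)·sin(lπx/L) dx = 0; diagonal moments ∫x·sin²(jπx/L) dx = L²/4, ∫x²·sin²(jπx/L) dx = L³·(1/6 − 1/(4j²π²)); cross terms ∫x·sin(jπx/L)·sin(lπx/L) dx = 0 for j + l even and −4jlL²/(π²(j² − l²)²) for j + l odd, ∫x²·sin(jπx/L)·sin(lπx/L) dx = (−1)^(j+l)·4jlL³/(π²(j² − l²)²); higher powers the same way via product-to-sum and parts. d²/dx² sin(jπx/L) = −(jπ/L)²·sin(jπx/L); on 0 ≤ x ≤ L, ∫sin²(jπx/L) dx = L/2 and ∫sin(jπx/L)·sin(lπx/L) dx = 0 for j ≠ l, so only diagonal terms survive in ∫|Ψ|² and ∫Ψ·Ψ″; ∫Ψ·Ψ′ dx = [Ψ²/2] between the walls = 0.
Normalization: ∫|Ψ|² dx = 6.0853.
⟨x⟩ = 1.0550, ⟨x²⟩ = 1.1785 ⇒ Δx = 0.25586.
⟨p⟩ = 0.0000, ⟨p²⟩ = 9.9898 ⇒ Δp = 3.1607.
Δx·Δp = 0.80870.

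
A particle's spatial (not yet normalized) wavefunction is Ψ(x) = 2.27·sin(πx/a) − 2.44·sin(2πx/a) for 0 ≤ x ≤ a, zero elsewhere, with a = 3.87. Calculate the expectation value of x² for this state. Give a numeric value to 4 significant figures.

⟨x²⟩ = ∫ x²·|Ψ|² dx / ∫|Ψ|² dx (integrals over the domain).
On 0 ≤ x ≤ a (j ≠ l): ∫sin²(jπx/a) dx = a/2, ∫sin(jπx/a)·sin(lπx/a) dx = 0; diagonal moments ∫x·sin²(jπx/a) dx = a²/4, ∫x²·sin²(jπx/a) dx = a³·(1/6 − 1/(4j²π²)); cross terms ∫x·sin(jπx/a)·sin(lπx/a) dx = 0 for j + l even and −4jla²/(π²(j² − l²)²) for j + l odd, ∫x²·sin(jπx/a)·sin(lπx/a) dx = (−1)^(j+l)·4jla³/(π²(j² − l²)²); higher powers the same way via product-to-sum and parts.
State is unnormalized: ∫|Ψ|² dx = 21.491, and ∫Ψ*·x²·Ψ dx = 155.37, so ⟨x²⟩ = 155.37 / 21.491.
⟨x²⟩ = 7.2293.

7.229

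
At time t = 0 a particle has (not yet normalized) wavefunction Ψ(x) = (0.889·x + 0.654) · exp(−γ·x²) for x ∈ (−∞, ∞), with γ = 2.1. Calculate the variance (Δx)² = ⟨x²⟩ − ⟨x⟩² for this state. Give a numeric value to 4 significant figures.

Compute ⟨x⟩ and ⟨x²⟩ separately, then (Δx)² = ⟨x²⟩ − ⟨x⟩².
Expand each integrand as polynomial × e^(−2γx²) and use ∫x^(2j)·e^(−2γx²) dx = (2j−1)!!/(4γ)^j · √(π/(2γ)), odd powers → 0; here √(π/(2γ)) = 0.86487.
Normalization: ∫|Ψ|² dx = 0.45129.
⟨x⟩ = 0.26529 and ⟨x²⟩ = 0.16198.
(Δx)² = 0.16198 − (0.26529)² = 0.091598.

0.09160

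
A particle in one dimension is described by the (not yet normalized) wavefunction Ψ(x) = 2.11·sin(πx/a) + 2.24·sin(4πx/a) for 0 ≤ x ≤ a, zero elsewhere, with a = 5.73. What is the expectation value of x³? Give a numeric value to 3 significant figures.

36.0

⟨x³⟩ = ∫ x³·|Ψ|² dx / ∫|Ψ|² dx (integrals over the domain).
On 0 ≤ x ≤ a (j ≠ l): ∫sin²(jπx/a) dx = a/2, ∫sin(jπx/a)·sin(lπx/a) dx = 0; diagonal moments ∫x·sin²(jπx/a) dx = a²/4, ∫x²·sin²(jπx/a) dx = a³·(1/6 − 1/(4j²π²)); cross terms ∫x·sin(jπx/a)·sin(lπx/a) dx = 0 for j + l even and −4jla²/(π²(j² − l²)²) for j + l odd, ∫x²·sin(jπx/a)·sin(lπx/a) dx = (−1)^(j+l)·4jla³/(π²(j² − l²)²); higher powers the same way via product-to-sum and parts.
State is unnormalized: ∫|Ψ|² dx = 27.131, and ∫Ψ*·x³·Ψ dx = 977.46, so ⟨x³⟩ = 977.46 / 27.131.
⟨x³⟩ = 36.028.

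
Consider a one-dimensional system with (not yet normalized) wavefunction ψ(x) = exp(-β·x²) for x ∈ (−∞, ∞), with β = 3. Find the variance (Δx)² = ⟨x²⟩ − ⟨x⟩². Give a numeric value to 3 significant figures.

0.0833

Compute ⟨x⟩ and ⟨x²⟩ separately, then (Δx)² = ⟨x²⟩ − ⟨x⟩².
Gaussian moments: ∫x^(2j)·e^(−2βx²) dx = (2j−1)!!/(4β)^j · √(π/(2β)), odd powers integrate to 0; here √(π/(2β)) = 0.72360.
Normalization: ∫|ψ|² dx = 0.72360.
⟨x⟩ = 0.0000 and ⟨x²⟩ = 0.083333.
(Δx)² = 0.083333 − (0.0000)² = 0.083333.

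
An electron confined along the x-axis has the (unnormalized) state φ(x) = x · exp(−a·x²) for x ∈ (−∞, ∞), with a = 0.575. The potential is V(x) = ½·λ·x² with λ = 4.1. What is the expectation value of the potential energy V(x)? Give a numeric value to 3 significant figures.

2.67

⟨V⟩ = ∫ V(x)·|φ|² dx / ∫|φ|² dx.
Expand each integrand as polynomial × e^(−2ax²) and use ∫x^(2j)·e^(−2ax²) dx = (2j−1)!!/(4a)^j · √(π/(2a)), odd powers → 0; here √(π/(2a)) = 1.6528.
State is unnormalized: ∫|φ|² dx = 0.71862, and ∫φ*·V(x)·φ dx = 1.9215, so ⟨V⟩ = 1.9215 / 0.71862.
⟨V⟩ = 2.6739.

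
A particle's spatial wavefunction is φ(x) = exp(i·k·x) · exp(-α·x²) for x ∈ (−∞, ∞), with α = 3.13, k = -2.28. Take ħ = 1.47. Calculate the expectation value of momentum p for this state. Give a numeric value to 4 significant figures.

p φ = −iħ dφ/dx; then ⟨p⟩ = ∫ φ*·(pφ) dx / ∫|φ|² dx.
Gaussian moments: ∫x^(2j)·e^(−2αx²) dx = (2j−1)!!/(4α)^j · √(π/(2α)), odd powers integrate to 0; here √(π/(2α)) = 0.70842. Derivatives: φ′ = (ik − 2αx)·φ, φ″ = ((ik − 2αx)² − 2α)·φ; the odd-in-x pieces drop out.
State is unnormalized: ∫|φ|² dx = 0.70842, and ∫φ*·(−iħ φ') dx = -2.3743, so ⟨p⟩ = -2.3743 / 0.70842.
⟨p⟩ = -3.3516.

-3.352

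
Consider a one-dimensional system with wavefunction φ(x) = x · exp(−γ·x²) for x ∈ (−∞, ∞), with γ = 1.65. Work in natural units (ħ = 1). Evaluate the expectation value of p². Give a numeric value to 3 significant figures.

p² φ = −ħ² d²φ/dx²; ⟨p²⟩ = −ħ² ∫ φ*·φ'' dx / ∫|φ|² dx.
Expand each integrand as polynomial × e^(−2γx²) and use ∫x^(2j)·e^(−2γx²) dx = (2j−1)!!/(4γ)^j · √(π/(2γ)), odd powers → 0; here √(π/(2γ)) = 0.97570. Differentiate with the product rule, d/dx e^(−γx²) = −2γx·e^(−γx²).
State is unnormalized: ∫|φ|² dx = 0.14783, and ∫φ*·(−ħ² φ'') dx = 0.73178, so ⟨p²⟩ = 0.73178 / 0.14783.
⟨p²⟩ = 4.9500.

4.95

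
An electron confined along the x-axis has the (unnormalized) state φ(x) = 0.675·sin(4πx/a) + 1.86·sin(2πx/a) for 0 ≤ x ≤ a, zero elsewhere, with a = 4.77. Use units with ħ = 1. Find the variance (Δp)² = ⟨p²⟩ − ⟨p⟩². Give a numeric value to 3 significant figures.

Compute ⟨p⟩ and ⟨p²⟩ separately; (Δp)² = ⟨p²⟩ − ⟨p⟩².
d²/dx² sin(jπx/a) = −(jπ/a)²·sin(jπx/a); on 0 ≤ x ≤ a, ∫sin²(jπx/a) dx = a/2 and ∫sin(jπx/a)·sin(lπx/a) dx = 0 for j ≠ l, so only diagonal terms survive in ∫|φ|² and ∫φ·φ″; ∫φ·φ′ dx = [φ²/2] between the walls = 0.
Normalization: ∫|φ|² dx = 9.3378.
⟨p⟩ = 0.0000 and ⟨p²⟩ = 2.3408.
(Δp)² = 2.3408 − (0.0000)² = 2.3408.

2.34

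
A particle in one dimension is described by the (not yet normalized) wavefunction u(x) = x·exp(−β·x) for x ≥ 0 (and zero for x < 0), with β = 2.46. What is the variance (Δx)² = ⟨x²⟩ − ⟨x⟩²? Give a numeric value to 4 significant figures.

Compute ⟨x⟩ and ⟨x²⟩ separately, then (Δx)² = ⟨x²⟩ − ⟨x⟩².
Every integrand reduces to terms xʲ·e^(−2βx) on [0, ∞); use ∫₀^∞ xʲ·e^(−2βx) dx = j!/(2β)^(j+1).
Normalization: ∫|u|² dx = 0.016793.
⟨x⟩ = 0.60976 and ⟨x²⟩ = 0.49574.
(Δx)² = 0.49574 − (0.60976)² = 0.12393.

0.1239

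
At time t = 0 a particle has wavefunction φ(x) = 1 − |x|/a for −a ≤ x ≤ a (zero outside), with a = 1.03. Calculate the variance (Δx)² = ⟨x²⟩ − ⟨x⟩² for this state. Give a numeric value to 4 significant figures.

Compute ⟨x⟩ and ⟨x²⟩ separately, then (Δx)² = ⟨x²⟩ − ⟨x⟩².
φ is even, so ∫ over [−a, a] = 2∫₀ᵃ with φ = 1 − x/a there: ∫₀ᵃ (1 − x/a)² dx = a/3, ∫₀ᵃ x²(1 − x/a)² dx = a³/30, ∫₀ᵃ x⁴(1 − x/a)² dx = a⁵/105.
Normalization: ∫|φ|² dx = 0.68667.
⟨x⟩ = 0.0000 and ⟨x²⟩ = 0.10609.
(Δx)² = 0.10609 − (0.0000)² = 0.10609.

0.1061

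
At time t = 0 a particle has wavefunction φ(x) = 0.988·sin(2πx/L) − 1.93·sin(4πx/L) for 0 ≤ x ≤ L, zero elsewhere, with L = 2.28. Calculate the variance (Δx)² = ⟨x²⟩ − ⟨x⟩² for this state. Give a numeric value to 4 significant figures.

0.2166

Compute ⟨x⟩ and ⟨x²⟩ separately, then (Δx)² = ⟨x²⟩ − ⟨x⟩².
On 0 ≤ x ≤ L (j ≠ l): ∫sin²(jπx/L) dx = L/2, ∫sin(jπx/L)·sin(lπx/L) dx = 0; diagonal moments ∫x·sin²(jπx/L) dx = L²/4, ∫x²·sin²(jπx/L) dx = L³·(1/6 − 1/(4j²π²)); cross terms ∫x·sin(jπx/L)·sin(lπx/L) dx = 0 for j + l even and −4jlL²/(π²(j² − l²)²) for j + l odd, ∫x²·sin(jπx/L)·sin(lπx/L) dx = (−1)^(j+l)·4jlL³/(π²(j² − l²)²); higher powers the same way via product-to-sum and parts.
Normalization: ∫|φ|² dx = 5.3592.
⟨x⟩ = 1.1400 and ⟨x²⟩ = 1.5162.
(Δx)² = 1.5162 − (1.1400)² = 0.21658.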